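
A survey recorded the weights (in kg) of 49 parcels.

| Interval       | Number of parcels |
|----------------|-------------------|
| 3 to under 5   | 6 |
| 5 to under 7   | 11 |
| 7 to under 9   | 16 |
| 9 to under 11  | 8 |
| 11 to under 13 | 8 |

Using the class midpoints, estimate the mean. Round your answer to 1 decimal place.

Midpoints: 4, 6, 8, 10, 12
Σfm = 6×4 + 11×6 + 16×8 + 8×10 + 8×12 = 394
n = Σf = 49
Mean = 394 / 49 = 8.0408

8.0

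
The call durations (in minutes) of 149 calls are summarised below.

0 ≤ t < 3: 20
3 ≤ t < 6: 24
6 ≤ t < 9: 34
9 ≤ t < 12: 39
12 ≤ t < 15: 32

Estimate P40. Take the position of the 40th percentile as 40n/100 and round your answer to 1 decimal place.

Cumulative frequencies: 20, 44, 78, 117, 149
n = 149; position = 40n/100 = 59.6.
This falls in the class 6 ≤ t < 9: L = 6, F = 44, f = 34, h = 3.
40th percentile ≈ 6 + ((59.6 − 44) / 34) × 3 = 7.3765

7.4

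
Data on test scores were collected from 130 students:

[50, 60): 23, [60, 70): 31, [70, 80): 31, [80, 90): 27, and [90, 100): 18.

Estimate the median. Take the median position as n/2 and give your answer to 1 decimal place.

73.5

Cumulative frequencies: 23, 54, 85, 112, 130
n = 130; position = n/2 = 65.
This falls in the class [70, 80): L = 70, F = 54, f = 31, h = 10.
Median ≈ 70 + ((65 − 54) / 31) × 10 = 73.5484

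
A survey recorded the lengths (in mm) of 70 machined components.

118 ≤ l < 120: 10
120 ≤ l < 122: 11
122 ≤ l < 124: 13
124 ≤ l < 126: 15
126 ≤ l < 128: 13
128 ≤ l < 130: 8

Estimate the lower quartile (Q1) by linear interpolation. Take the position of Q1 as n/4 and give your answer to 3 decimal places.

Cumulative frequencies: 10, 21, 34, 49, 62, 70
n = 70; position = n/4 = 17.5.
This falls in the class 120 ≤ l < 122: L = 120, F = 10, f = 11, h = 2.
Lower quartile ≈ 120 + ((17.5 − 10) / 11) × 2 = 121.3636

121.364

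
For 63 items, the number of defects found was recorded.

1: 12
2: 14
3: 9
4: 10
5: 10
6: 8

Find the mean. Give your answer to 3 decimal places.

3.254

Values: 1, 2, 3, 4, 5, 6
Σfx = 12×1 + 14×2 + 9×3 + 10×4 + 10×5 + 8×6 = 205
n = Σf = 63
Mean = 205 / 63 = 3.2540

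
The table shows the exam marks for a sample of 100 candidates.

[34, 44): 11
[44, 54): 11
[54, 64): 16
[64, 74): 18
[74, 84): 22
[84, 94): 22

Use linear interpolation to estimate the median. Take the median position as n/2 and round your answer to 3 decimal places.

Cumulative frequencies: 11, 22, 38, 56, 78, 100
n = 100; position = n/2 = 50.
This falls in the class [64, 74): L = 64, F = 38, f = 18, h = 10.
Median ≈ 64 + ((50 − 38) / 18) × 10 = 70.6667

70.667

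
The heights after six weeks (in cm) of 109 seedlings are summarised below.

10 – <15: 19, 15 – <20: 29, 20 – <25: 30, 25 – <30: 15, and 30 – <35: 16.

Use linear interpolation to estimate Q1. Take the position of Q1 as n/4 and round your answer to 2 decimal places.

16.42

Cumulative frequencies: 19, 48, 78, 93, 109
n = 109; position = n/4 = 27.25.
This falls in the class 15 – <20: L = 15, F = 19, f = 29, h = 5.
Lower quartile ≈ 15 + ((27.25 − 19) / 29) × 5 = 16.4224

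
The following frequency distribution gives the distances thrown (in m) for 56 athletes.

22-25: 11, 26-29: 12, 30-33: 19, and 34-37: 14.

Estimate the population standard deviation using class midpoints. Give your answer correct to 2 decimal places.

Midpoints: 23.5, 27.5, 31.5, 35.5
n = 56, Σfm = 1684, mean = 30.0714
Σfm² = 51646
Σf(m − x̄)² = Σfm² − (Σfm)²/n = 51646 − 1684²/56 = 1005.7143
Population variance = 1005.7143 / 56 = 17.9592
Standard deviation = √17.9592 = 4.2378

4.24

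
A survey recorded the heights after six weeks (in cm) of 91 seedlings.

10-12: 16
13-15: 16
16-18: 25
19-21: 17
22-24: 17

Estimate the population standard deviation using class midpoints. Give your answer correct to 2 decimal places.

4.04

Midpoints: 11, 14, 17, 20, 23
n = 91, Σfm = 1556, mean = 17.0989
Σfm² = 28090
Σf(m − x̄)² = Σfm² − (Σfm)²/n = 28090 − 1556²/91 = 1484.1099
Population variance = 1484.1099 / 91 = 16.3089
Standard deviation = √16.3089 = 4.0384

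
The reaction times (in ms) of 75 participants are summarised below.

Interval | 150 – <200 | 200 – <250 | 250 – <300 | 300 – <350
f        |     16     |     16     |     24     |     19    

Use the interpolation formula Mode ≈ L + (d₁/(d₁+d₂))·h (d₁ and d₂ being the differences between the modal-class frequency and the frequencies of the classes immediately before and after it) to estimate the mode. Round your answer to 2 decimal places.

Modal class: 250 – <300 (highest frequency 24).
d₁ = 24 − 16 = 8, d₂ = 24 − 19 = 5
Mode ≈ 250 + (8/(8+5)) × 50 = 250 + 30.7692 = 280.7692

280.77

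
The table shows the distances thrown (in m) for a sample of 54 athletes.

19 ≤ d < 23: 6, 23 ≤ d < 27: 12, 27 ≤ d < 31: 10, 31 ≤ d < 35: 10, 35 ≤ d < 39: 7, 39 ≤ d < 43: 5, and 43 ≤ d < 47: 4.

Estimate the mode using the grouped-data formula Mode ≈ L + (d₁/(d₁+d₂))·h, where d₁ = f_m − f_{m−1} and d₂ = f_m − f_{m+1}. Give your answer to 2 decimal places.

26.00

Modal class: 23 ≤ d < 27 (highest frequency 12).
d₁ = 12 − 6 = 6, d₂ = 12 − 10 = 2
Mode ≈ 23 + (6/(6+2)) × 4 = 23 + 3.0000 = 26.0000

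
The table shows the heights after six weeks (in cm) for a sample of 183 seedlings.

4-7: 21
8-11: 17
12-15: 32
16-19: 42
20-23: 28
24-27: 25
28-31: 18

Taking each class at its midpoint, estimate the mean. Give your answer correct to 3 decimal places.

Midpoints: 5.5, 9.5, 13.5, 17.5, 21.5, 25.5, 29.5
Σfm = 21×5.5 + 17×9.5 + 32×13.5 + 42×17.5 + 28×21.5 + 25×25.5 + 18×29.5 = 3214.5
n = Σf = 183
Mean = 3214.5 / 183 = 17.5656

17.566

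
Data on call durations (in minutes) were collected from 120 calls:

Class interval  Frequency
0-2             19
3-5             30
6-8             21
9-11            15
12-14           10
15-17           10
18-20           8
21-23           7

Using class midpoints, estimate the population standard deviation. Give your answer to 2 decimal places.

Midpoints: 1, 4, 7, 10, 13, 16, 19, 22
n = 120, Σfm = 1032, mean = 8.6000
Σfm² = 13554
Σf(m − x̄)² = Σfm² − (Σfm)²/n = 13554 − 1032²/120 = 4678.8000
Population variance = 4678.8000 / 120 = 38.9900
Standard deviation = √38.9900 = 6.2442

6.24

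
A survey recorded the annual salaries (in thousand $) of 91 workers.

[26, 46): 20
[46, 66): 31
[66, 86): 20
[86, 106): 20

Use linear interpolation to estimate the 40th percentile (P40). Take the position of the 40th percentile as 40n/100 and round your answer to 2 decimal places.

Cumulative frequencies: 20, 51, 71, 91
n = 91; position = 40n/100 = 36.4.
This falls in the class [46, 66): L = 46, F = 20, f = 31, h = 20.
40th percentile ≈ 46 + ((36.4 − 20) / 31) × 20 = 56.5806

56.58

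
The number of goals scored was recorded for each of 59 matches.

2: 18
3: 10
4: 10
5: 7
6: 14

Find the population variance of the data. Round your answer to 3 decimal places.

2.423

Values: 2, 3, 4, 5, 6
n = 59, Σfx = 225, mean = 3.8136
Σfx² = 1001
Σf(x − x̄)² = Σfx² − (Σfx)²/n = 1001 − 225²/59 = 142.9492
Population variance = 142.9492 / 59 = 2.4229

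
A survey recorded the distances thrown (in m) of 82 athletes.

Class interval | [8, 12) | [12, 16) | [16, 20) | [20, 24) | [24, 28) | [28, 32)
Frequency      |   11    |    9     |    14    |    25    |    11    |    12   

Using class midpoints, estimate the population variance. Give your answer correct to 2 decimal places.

38.44

Midpoints: 10, 14, 18, 22, 26, 30
n = 82, Σfm = 1684, mean = 20.5366
Σfm² = 37736
Σf(m − x̄)² = Σfm² − (Σfm)²/n = 37736 − 1684²/82 = 3152.3902
Population variance = 3152.3902 / 82 = 38.4438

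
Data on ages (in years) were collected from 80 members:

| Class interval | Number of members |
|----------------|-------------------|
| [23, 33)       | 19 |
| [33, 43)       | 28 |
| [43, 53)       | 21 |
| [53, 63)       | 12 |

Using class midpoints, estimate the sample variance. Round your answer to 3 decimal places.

100.696

Midpoints: 28, 38, 48, 58
n = 80, Σfm = 3300, mean = 41.2500
Σfm² = 144080
Σf(m − x̄)² = Σfm² − (Σfm)²/n = 144080 − 3300²/80 = 7955.0000
Sample variance = 7955.0000 / 79 = 100.6962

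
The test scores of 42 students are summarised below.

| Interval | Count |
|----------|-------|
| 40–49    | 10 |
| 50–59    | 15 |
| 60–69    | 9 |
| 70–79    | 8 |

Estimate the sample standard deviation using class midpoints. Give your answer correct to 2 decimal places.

10.55

Midpoints: 44.5, 54.5, 64.5, 74.5
n = 42, Σfm = 2439, mean = 58.0714
Σfm² = 146200.5
Σf(m − x̄)² = Σfm² − (Σfm)²/n = 146200.5 − 2439²/42 = 4564.2857
Sample variance = 4564.2857 / 41 = 111.3240
Standard deviation = √111.3240 = 10.5510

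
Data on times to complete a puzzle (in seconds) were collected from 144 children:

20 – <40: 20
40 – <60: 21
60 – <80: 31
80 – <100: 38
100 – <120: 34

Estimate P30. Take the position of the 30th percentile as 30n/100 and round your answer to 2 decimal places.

Cumulative frequencies: 20, 41, 72, 110, 144
n = 144; position = 30n/100 = 43.2.
This falls in the class 60 – <80: L = 60, F = 41, f = 31, h = 20.
30th percentile ≈ 60 + ((43.2 − 41) / 31) × 20 = 61.4194

61.42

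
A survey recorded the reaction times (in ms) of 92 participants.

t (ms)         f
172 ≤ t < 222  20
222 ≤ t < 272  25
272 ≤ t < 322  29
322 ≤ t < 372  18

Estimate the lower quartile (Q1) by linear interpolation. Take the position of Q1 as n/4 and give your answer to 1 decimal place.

Cumulative frequencies: 20, 45, 74, 92
n = 92; position = n/4 = 23.
This falls in the class 222 ≤ t < 272: L = 222, F = 20, f = 25, h = 50.
Lower quartile ≈ 222 + ((23 − 20) / 25) × 50 = 228.0000

228.0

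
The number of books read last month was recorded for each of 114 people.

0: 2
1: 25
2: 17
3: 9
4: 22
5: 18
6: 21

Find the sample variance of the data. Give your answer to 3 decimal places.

Values: 0, 1, 2, 3, 4, 5, 6
n = 114, Σfx = 390, mean = 3.4211
Σfx² = 1732
Σf(x − x̄)² = Σfx² − (Σfx)²/n = 1732 − 390²/114 = 397.7895
Sample variance = 397.7895 / 113 = 3.5203

3.520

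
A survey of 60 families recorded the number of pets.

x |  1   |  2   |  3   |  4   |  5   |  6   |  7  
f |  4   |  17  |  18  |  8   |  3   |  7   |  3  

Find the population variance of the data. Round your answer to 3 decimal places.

2.599

Values: 1, 2, 3, 4, 5, 6, 7
n = 60, Σfx = 202, mean = 3.3667
Σfx² = 836
Σf(x − x̄)² = Σfx² − (Σfx)²/n = 836 − 202²/60 = 155.9333
Population variance = 155.9333 / 60 = 2.5989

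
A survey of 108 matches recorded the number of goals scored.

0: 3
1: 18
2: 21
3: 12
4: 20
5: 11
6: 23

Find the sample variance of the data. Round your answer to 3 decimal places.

3.479

Values: 0, 1, 2, 3, 4, 5, 6
n = 108, Σfx = 369, mean = 3.4167
Σfx² = 1633
Σf(x − x̄)² = Σfx² − (Σfx)²/n = 1633 − 369²/108 = 372.2500
Sample variance = 372.2500 / 107 = 3.4790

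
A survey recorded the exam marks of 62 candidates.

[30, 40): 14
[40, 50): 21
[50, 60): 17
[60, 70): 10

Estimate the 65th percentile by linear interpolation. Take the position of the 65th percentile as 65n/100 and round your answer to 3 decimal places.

Cumulative frequencies: 14, 35, 52, 62
n = 62; position = 65n/100 = 40.3.
This falls in the class [50, 60): L = 50, F = 35, f = 17, h = 10.
65th percentile ≈ 50 + ((40.3 − 35) / 17) × 10 = 53.1176

53.118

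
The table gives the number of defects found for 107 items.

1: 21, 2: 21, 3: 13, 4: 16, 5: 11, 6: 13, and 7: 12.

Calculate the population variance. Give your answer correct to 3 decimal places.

Values: 1, 2, 3, 4, 5, 6, 7
n = 107, Σfx = 383, mean = 3.5794
Σfx² = 1809
Σf(x − x̄)² = Σfx² − (Σfx)²/n = 1809 − 383²/107 = 438.0748
Population variance = 438.0748 / 107 = 4.0942

4.094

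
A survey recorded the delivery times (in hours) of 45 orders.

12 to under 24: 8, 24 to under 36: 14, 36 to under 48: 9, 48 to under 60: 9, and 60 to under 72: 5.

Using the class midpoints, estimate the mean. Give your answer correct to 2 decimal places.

Midpoints: 18, 30, 42, 54, 66
Σfm = 8×18 + 14×30 + 9×42 + 9×54 + 5×66 = 1758
n = Σf = 45
Mean = 1758 / 45 = 39.0667

39.07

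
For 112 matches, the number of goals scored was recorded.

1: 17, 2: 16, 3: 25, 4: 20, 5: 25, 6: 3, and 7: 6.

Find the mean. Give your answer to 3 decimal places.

Values: 1, 2, 3, 4, 5, 6, 7
Σfx = 17×1 + 16×2 + 25×3 + 20×4 + 25×5 + 3×6 + 6×7 = 389
n = Σf = 112
Mean = 389 / 112 = 3.4732

3.473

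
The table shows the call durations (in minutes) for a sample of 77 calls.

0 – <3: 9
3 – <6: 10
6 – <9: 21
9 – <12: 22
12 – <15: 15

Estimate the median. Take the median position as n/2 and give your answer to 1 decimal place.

Cumulative frequencies: 9, 19, 40, 62, 77
n = 77; position = n/2 = 38.5.
This falls in the class 6 – <9: L = 6, F = 19, f = 21, h = 3.
Median ≈ 6 + ((38.5 − 19) / 21) × 3 = 8.7857

8.8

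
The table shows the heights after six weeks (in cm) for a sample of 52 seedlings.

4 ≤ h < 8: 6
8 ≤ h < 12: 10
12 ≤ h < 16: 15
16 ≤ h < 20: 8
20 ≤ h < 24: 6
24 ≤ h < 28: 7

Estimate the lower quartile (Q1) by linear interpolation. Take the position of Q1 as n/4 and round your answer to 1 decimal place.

Cumulative frequencies: 6, 16, 31, 39, 45, 52
n = 52; position = n/4 = 13.
This falls in the class 8 ≤ h < 12: L = 8, F = 6, f = 10, h = 4.
Lower quartile ≈ 8 + ((13 − 6) / 10) × 4 = 10.8000

10.8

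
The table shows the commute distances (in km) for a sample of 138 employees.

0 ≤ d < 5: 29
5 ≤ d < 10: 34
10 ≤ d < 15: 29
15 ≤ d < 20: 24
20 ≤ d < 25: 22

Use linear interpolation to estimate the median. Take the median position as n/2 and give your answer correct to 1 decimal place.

Cumulative frequencies: 29, 63, 92, 116, 138
n = 138; position = n/2 = 69.
This falls in the class 10 ≤ d < 15: L = 10, F = 63, f = 29, h = 5.
Median ≈ 10 + ((69 − 63) / 29) × 5 = 11.0345

11.0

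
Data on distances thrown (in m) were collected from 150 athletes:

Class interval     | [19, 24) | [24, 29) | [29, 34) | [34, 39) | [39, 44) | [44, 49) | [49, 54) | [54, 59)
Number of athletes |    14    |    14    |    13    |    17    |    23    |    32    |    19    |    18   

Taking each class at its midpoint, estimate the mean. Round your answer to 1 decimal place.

Midpoints: 21.5, 26.5, 31.5, 36.5, 41.5, 46.5, 51.5, 56.5
Σfm = 14×21.5 + 14×26.5 + 13×31.5 + 17×36.5 + 23×41.5 + 32×46.5 + 19×51.5 + 18×56.5 = 6140
n = Σf = 150
Mean = 6140 / 150 = 40.9333

40.9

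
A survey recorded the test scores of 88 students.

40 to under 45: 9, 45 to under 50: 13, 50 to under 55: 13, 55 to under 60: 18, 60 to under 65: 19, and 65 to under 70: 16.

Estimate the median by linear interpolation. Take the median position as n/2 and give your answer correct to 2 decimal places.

Cumulative frequencies: 9, 22, 35, 53, 72, 88
n = 88; position = n/2 = 44.
This falls in the class 55 to under 60: L = 55, F = 35, f = 18, h = 5.
Median ≈ 55 + ((44 − 35) / 18) × 5 = 57.5000

57.50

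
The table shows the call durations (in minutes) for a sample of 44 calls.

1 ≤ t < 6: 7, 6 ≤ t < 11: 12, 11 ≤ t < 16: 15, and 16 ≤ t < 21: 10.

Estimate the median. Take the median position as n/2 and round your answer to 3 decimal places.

Cumulative frequencies: 7, 19, 34, 44
n = 44; position = n/2 = 22.
This falls in the class 11 ≤ t < 16: L = 11, F = 19, f = 15, h = 5.
Median ≈ 11 + ((22 − 19) / 15) × 5 = 12.0000

12.000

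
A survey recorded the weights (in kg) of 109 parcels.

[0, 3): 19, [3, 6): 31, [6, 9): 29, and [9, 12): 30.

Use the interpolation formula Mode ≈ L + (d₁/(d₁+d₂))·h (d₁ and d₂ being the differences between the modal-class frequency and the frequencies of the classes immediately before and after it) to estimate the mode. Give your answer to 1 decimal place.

5.6

Modal class: [3, 6) (highest frequency 31).
d₁ = 31 − 19 = 12, d₂ = 31 − 29 = 2
Mode ≈ 3 + (12/(12+2)) × 3 = 3 + 2.5714 = 5.5714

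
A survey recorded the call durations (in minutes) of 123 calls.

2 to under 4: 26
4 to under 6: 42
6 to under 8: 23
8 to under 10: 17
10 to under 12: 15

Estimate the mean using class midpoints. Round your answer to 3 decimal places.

6.236

Midpoints: 3, 5, 7, 9, 11
Σfm = 26×3 + 42×5 + 23×7 + 17×9 + 15×11 = 767
n = Σf = 123
Mean = 767 / 123 = 6.2358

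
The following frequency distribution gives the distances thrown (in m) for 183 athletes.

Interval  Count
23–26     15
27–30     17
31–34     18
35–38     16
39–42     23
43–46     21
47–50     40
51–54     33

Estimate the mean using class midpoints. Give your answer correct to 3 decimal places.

41.309

Midpoints: 24.5, 28.5, 32.5, 36.5, 40.5, 44.5, 48.5, 52.5
Σfm = 15×24.5 + 17×28.5 + 18×32.5 + 16×36.5 + 23×40.5 + 21×44.5 + 40×48.5 + 33×52.5 = 7559.5
n = Σf = 183
Mean = 7559.5 / 183 = 41.3087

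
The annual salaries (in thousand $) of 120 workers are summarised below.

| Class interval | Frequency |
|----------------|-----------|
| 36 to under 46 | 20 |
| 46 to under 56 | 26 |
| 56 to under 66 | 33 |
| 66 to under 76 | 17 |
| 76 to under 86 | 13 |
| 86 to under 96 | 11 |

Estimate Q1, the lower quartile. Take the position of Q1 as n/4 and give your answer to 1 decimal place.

49.8

Cumulative frequencies: 20, 46, 79, 96, 109, 120
n = 120; position = n/4 = 30.
This falls in the class 46 to under 56: L = 46, F = 20, f = 26, h = 10.
Lower quartile ≈ 46 + ((30 − 20) / 26) × 10 = 49.8462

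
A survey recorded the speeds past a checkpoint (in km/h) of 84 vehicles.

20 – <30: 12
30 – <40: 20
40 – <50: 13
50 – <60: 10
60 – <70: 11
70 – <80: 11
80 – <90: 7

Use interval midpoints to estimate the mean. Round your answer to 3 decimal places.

Midpoints: 25, 35, 45, 55, 65, 75, 85
Σfm = 12×25 + 20×35 + 13×45 + 10×55 + 11×65 + 11×75 + 7×85 = 4270
n = Σf = 84
Mean = 4270 / 84 = 50.8333

50.833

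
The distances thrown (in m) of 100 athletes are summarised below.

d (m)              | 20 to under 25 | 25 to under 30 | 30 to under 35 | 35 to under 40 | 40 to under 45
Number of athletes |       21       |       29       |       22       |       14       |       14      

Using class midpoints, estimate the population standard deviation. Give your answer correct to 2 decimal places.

6.61

Midpoints: 22.5, 27.5, 32.5, 37.5, 42.5
n = 100, Σfm = 3105, mean = 31.0500
Σfm² = 100775
Σf(m − x̄)² = Σfm² − (Σfm)²/n = 100775 − 3105²/100 = 4364.7500
Population variance = 4364.7500 / 100 = 43.6475
Standard deviation = √43.6475 = 6.6066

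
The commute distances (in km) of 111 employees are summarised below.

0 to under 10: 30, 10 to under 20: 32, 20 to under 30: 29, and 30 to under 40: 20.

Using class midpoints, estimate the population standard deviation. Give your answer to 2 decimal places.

10.62

Midpoints: 5, 15, 25, 35
n = 111, Σfm = 2055, mean = 18.5135
Σfm² = 50575
Σf(m − x̄)² = Σfm² − (Σfm)²/n = 50575 − 2055²/111 = 12529.7297
Population variance = 12529.7297 / 111 = 112.8804
Standard deviation = √112.8804 = 10.6245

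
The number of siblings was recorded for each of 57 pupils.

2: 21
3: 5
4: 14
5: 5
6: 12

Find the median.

Cumulative frequencies: 21, 26, 40, 45, 57
n = 57, so the median is the value in position (n+1)/2 = 29.
Position 29 falls at value 4.

4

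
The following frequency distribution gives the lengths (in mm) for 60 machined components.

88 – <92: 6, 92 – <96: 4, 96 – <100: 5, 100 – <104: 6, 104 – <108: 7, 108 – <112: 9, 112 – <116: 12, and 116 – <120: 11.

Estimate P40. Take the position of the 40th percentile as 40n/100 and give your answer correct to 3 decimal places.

Cumulative frequencies: 6, 10, 15, 21, 28, 37, 49, 60
n = 60; position = 40n/100 = 24.
This falls in the class 104 – <108: L = 104, F = 21, f = 7, h = 4.
40th percentile ≈ 104 + ((24 − 21) / 7) × 4 = 105.7143

105.714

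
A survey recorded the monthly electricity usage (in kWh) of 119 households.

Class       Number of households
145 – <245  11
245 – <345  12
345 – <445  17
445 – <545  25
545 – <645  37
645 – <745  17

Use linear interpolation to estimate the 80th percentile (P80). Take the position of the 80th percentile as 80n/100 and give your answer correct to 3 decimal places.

Cumulative frequencies: 11, 23, 40, 65, 102, 119
n = 119; position = 80n/100 = 95.2.
This falls in the class 545 – <645: L = 545, F = 65, f = 37, h = 100.
80th percentile ≈ 545 + ((95.2 − 65) / 37) × 100 = 626.6216

626.622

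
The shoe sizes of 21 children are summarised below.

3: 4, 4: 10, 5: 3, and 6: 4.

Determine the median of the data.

4

Cumulative frequencies: 4, 14, 17, 21
n = 21, so the median is the value in position (n+1)/2 = 11.
Position 11 falls at value 4.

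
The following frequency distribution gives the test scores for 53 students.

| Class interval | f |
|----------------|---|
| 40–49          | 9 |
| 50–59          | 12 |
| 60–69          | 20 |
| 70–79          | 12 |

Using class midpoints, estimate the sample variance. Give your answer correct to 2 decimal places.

103.63

Midpoints: 44.5, 54.5, 64.5, 74.5
n = 53, Σfm = 3238.5, mean = 61.1038
Σfm² = 203273.25
Σf(m − x̄)² = Σfm² − (Σfm)²/n = 203273.25 − 3238.5²/53 = 5388.6792
Sample variance = 5388.6792 / 52 = 103.6284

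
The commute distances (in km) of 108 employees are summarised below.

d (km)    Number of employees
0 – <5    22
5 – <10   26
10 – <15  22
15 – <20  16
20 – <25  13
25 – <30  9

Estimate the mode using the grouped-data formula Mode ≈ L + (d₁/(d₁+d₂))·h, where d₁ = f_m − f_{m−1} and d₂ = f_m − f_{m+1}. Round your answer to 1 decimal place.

7.5

Modal class: 5 – <10 (highest frequency 26).
d₁ = 26 − 22 = 4, d₂ = 26 − 22 = 4
Mode ≈ 5 + (4/(4+4)) × 5 = 5 + 2.5000 = 7.5000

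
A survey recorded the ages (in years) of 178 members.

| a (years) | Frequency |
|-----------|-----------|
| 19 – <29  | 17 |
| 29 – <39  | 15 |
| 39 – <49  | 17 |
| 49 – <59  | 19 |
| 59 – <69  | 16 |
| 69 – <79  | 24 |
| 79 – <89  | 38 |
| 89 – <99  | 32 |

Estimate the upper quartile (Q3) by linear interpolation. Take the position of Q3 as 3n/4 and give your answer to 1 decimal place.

Cumulative frequencies: 17, 32, 49, 68, 84, 108, 146, 178
n = 178; position = 3n/4 = 133.5.
This falls in the class 79 – <89: L = 79, F = 108, f = 38, h = 10.
Upper quartile ≈ 79 + ((133.5 − 108) / 38) × 10 = 85.7105

85.7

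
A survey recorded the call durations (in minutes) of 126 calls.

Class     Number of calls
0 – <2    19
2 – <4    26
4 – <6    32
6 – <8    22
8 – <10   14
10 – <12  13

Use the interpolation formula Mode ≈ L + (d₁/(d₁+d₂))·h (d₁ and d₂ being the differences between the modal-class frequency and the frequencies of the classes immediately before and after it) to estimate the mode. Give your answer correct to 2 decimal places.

4.75

Modal class: 4 – <6 (highest frequency 32).
d₁ = 32 − 26 = 6, d₂ = 32 − 22 = 10
Mode ≈ 4 + (6/(6+10)) × 2 = 4 + 0.7500 = 4.7500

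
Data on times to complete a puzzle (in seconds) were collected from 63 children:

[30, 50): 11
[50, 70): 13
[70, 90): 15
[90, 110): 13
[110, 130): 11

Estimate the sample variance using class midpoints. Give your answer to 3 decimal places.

Midpoints: 40, 60, 80, 100, 120
n = 63, Σfm = 5040, mean = 80.0000
Σfm² = 448800
Σf(m − x̄)² = Σfm² − (Σfm)²/n = 448800 − 5040²/63 = 45600.0000
Sample variance = 45600.0000 / 62 = 735.4839

735.484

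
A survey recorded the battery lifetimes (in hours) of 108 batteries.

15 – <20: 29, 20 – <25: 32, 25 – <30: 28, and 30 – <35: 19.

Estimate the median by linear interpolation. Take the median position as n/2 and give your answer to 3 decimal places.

23.906

Cumulative frequencies: 29, 61, 89, 108
n = 108; position = n/2 = 54.
This falls in the class 20 – <25: L = 20, F = 29, f = 32, h = 5.
Median ≈ 20 + ((54 − 29) / 32) × 5 = 23.9062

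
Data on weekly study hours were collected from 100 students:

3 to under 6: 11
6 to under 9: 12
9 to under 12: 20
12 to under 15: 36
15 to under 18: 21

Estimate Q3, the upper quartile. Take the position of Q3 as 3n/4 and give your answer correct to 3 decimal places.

14.667

Cumulative frequencies: 11, 23, 43, 79, 100
n = 100; position = 3n/4 = 75.
This falls in the class 12 to under 15: L = 12, F = 43, f = 36, h = 3.
Upper quartile ≈ 12 + ((75 − 43) / 36) × 3 = 14.6667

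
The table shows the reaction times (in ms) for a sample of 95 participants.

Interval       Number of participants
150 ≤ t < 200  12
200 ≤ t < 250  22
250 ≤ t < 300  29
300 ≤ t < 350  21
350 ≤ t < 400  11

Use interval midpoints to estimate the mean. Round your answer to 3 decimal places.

273.421

Midpoints: 175, 225, 275, 325, 375
Σfm = 12×175 + 22×225 + 29×275 + 21×325 + 11×375 = 25975
n = Σf = 95
Mean = 25975 / 95 = 273.4211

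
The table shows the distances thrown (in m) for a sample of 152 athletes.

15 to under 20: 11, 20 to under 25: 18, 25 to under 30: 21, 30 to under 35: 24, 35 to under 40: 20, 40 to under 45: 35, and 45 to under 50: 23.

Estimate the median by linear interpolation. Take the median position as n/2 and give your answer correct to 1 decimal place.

35.5

Cumulative frequencies: 11, 29, 50, 74, 94, 129, 152
n = 152; position = n/2 = 76.
This falls in the class 35 to under 40: L = 35, F = 74, f = 20, h = 5.
Median ≈ 35 + ((76 − 74) / 20) × 5 = 35.5000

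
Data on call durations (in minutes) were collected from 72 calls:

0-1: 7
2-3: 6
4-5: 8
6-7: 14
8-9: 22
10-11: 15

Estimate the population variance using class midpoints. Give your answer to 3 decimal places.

9.740

Midpoints: 0.5, 2.5, 4.5, 6.5, 8.5, 10.5
n = 72, Σfm = 490, mean = 6.8056
Σfm² = 4036
Σf(m − x̄)² = Σfm² − (Σfm)²/n = 4036 − 490²/72 = 701.2778
Population variance = 701.2778 / 72 = 9.7400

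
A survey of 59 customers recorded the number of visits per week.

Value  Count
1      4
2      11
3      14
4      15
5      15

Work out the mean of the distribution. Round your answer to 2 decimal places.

3.44

Values: 1, 2, 3, 4, 5
Σfx = 4×1 + 11×2 + 14×3 + 15×4 + 15×5 = 203
n = Σf = 59
Mean = 203 / 59 = 3.4407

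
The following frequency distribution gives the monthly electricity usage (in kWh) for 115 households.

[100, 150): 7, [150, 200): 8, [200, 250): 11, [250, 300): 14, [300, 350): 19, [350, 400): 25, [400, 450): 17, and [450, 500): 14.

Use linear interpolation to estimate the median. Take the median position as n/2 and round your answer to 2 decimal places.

Cumulative frequencies: 7, 15, 26, 40, 59, 84, 101, 115
n = 115; position = n/2 = 57.5.
This falls in the class [300, 350): L = 300, F = 40, f = 19, h = 50.
Median ≈ 300 + ((57.5 − 40) / 19) × 50 = 346.0526

346.05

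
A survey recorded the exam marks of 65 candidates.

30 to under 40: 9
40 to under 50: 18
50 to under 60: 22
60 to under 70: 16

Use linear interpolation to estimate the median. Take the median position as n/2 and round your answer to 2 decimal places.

Cumulative frequencies: 9, 27, 49, 65
n = 65; position = n/2 = 32.5.
This falls in the class 50 to under 60: L = 50, F = 27, f = 22, h = 10.
Median ≈ 50 + ((32.5 − 27) / 22) × 10 = 52.5000

52.50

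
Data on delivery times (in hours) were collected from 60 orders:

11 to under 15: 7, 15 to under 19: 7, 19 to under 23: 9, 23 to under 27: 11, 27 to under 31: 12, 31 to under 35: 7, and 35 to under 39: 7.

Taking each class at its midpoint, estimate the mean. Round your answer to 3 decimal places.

25.200

Midpoints: 13, 17, 21, 25, 29, 33, 37
Σfm = 7×13 + 7×17 + 9×21 + 11×25 + 12×29 + 7×33 + 7×37 = 1512
n = Σf = 60
Mean = 1512 / 60 = 25.2000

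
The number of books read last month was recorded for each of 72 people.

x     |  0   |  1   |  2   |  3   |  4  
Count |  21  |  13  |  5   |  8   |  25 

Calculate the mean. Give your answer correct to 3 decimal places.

Values: 0, 1, 2, 3, 4
Σfx = 21×0 + 13×1 + 5×2 + 8×3 + 25×4 = 147
n = Σf = 72
Mean = 147 / 72 = 2.0417

2.042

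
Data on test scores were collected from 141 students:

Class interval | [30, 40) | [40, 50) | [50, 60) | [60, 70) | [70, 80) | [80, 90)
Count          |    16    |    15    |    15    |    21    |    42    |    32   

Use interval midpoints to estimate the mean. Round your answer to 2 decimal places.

Midpoints: 35, 45, 55, 65, 75, 85
Σfm = 16×35 + 15×45 + 15×55 + 21×65 + 42×75 + 32×85 = 9295
n = Σf = 141
Mean = 9295 / 141 = 65.9220

65.92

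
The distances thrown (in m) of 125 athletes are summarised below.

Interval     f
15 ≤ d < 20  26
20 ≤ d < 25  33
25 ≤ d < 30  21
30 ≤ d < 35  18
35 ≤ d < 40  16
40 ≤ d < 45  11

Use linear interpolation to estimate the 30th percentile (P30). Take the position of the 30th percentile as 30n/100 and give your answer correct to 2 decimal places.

Cumulative frequencies: 26, 59, 80, 98, 114, 125
n = 125; position = 30n/100 = 37.5.
This falls in the class 20 ≤ d < 25: L = 20, F = 26, f = 33, h = 5.
30th percentile ≈ 20 + ((37.5 − 26) / 33) × 5 = 21.7424

21.74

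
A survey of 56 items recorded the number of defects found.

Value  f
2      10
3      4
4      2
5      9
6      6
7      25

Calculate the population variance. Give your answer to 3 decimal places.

3.740

Values: 2, 3, 4, 5, 6, 7
n = 56, Σfx = 296, mean = 5.2857
Σfx² = 1774
Σf(x − x̄)² = Σfx² − (Σfx)²/n = 1774 − 296²/56 = 209.4286
Population variance = 209.4286 / 56 = 3.7398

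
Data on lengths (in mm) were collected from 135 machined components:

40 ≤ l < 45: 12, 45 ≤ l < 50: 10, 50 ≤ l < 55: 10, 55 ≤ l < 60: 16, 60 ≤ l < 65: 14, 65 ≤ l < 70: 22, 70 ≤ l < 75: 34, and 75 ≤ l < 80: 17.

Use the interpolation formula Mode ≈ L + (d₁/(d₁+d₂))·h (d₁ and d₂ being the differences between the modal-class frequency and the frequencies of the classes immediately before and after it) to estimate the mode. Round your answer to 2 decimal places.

72.07

Modal class: 70 ≤ l < 75 (highest frequency 34).
d₁ = 34 − 22 = 12, d₂ = 34 − 17 = 17
Mode ≈ 70 + (12/(12+17)) × 5 = 70 + 2.0690 = 72.0690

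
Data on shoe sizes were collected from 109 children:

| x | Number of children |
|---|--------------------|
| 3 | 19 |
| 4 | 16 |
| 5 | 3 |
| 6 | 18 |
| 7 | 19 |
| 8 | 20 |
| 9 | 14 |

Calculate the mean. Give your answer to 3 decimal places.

Values: 3, 4, 5, 6, 7, 8, 9
Σfx = 19×3 + 16×4 + 3×5 + 18×6 + 19×7 + 20×8 + 14×9 = 663
n = Σf = 109
Mean = 663 / 109 = 6.0826

6.083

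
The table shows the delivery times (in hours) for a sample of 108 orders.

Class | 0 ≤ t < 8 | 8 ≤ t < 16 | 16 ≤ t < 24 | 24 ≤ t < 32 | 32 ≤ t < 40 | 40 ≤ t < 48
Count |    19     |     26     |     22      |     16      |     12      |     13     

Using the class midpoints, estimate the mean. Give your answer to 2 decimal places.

21.11

Midpoints: 4, 12, 20, 28, 36, 44
Σfm = 19×4 + 26×12 + 22×20 + 16×28 + 12×36 + 13×44 = 2280
n = Σf = 108
Mean = 2280 / 108 = 21.1111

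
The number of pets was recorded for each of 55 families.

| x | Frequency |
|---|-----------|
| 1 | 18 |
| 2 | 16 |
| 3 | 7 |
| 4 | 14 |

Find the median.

2

Cumulative frequencies: 18, 34, 41, 55
n = 55, so the median is the value in position (n+1)/2 = 28.
Position 28 falls at value 2.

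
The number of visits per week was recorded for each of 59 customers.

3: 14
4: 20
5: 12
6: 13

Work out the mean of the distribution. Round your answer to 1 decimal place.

4.4

Values: 3, 4, 5, 6
Σfx = 14×3 + 20×4 + 12×5 + 13×6 = 260
n = Σf = 59
Mean = 260 / 59 = 4.4068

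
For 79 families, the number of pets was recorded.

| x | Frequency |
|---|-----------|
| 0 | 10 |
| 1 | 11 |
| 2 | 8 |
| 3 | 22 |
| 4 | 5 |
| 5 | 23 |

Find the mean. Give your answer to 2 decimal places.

Values: 0, 1, 2, 3, 4, 5
Σfx = 10×0 + 11×1 + 8×2 + 22×3 + 5×4 + 23×5 = 228
n = Σf = 79
Mean = 228 / 79 = 2.8861

2.89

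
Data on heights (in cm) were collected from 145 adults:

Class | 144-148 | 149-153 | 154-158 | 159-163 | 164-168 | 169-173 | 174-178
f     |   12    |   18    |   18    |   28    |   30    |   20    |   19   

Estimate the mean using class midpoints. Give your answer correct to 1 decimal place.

Midpoints: 146, 151, 156, 161, 166, 171, 176
Σfm = 12×146 + 18×151 + 18×156 + 28×161 + 30×166 + 20×171 + 19×176 = 23530
n = Σf = 145
Mean = 23530 / 145 = 162.2759

162.3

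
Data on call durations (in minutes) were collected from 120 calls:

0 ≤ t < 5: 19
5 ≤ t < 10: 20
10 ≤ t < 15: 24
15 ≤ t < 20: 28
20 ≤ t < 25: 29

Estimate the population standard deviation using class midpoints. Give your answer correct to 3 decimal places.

Midpoints: 2.5, 7.5, 12.5, 17.5, 22.5
n = 120, Σfm = 1640, mean = 13.6667
Σfm² = 28250
Σf(m − x̄)² = Σfm² − (Σfm)²/n = 28250 − 1640²/120 = 5836.6667
Population variance = 5836.6667 / 120 = 48.6389
Standard deviation = √48.6389 = 6.9742

6.974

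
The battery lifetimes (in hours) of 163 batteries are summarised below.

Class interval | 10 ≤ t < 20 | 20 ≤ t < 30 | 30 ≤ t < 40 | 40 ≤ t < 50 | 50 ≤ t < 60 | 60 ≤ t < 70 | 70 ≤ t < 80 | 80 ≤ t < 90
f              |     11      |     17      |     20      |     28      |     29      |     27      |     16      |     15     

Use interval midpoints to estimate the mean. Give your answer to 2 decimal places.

51.38

Midpoints: 15, 25, 35, 45, 55, 65, 75, 85
Σfm = 11×15 + 17×25 + 20×35 + 28×45 + 29×55 + 27×65 + 16×75 + 15×85 = 8375
n = Σf = 163
Mean = 8375 / 163 = 51.3804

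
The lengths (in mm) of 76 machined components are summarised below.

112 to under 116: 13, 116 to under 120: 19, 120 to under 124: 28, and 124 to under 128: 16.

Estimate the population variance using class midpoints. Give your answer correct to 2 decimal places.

Midpoints: 114, 118, 122, 126
n = 76, Σfm = 9156, mean = 120.4737
Σfm² = 1104272
Σf(m − x̄)² = Σfm² − (Σfm)²/n = 1104272 − 9156²/76 = 1214.9474
Population variance = 1214.9474 / 76 = 15.9861

15.99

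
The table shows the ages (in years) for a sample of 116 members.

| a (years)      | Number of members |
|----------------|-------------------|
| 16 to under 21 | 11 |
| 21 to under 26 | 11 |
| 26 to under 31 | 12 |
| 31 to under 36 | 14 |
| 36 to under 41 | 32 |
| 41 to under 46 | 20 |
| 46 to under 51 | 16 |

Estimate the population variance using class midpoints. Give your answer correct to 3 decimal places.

83.359

Midpoints: 18.5, 23.5, 28.5, 33.5, 38.5, 43.5, 48.5
n = 116, Σfm = 4151, mean = 35.7845
Σfm² = 158211
Σf(m − x̄)² = Σfm² − (Σfm)²/n = 158211 − 4151²/116 = 9669.6121
Population variance = 9669.6121 / 116 = 83.3587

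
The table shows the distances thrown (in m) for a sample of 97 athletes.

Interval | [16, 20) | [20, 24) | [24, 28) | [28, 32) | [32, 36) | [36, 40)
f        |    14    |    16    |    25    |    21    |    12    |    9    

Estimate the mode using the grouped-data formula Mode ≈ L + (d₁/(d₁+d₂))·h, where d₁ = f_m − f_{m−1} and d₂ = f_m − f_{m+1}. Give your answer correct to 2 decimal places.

Modal class: [24, 28) (highest frequency 25).
d₁ = 25 − 16 = 9, d₂ = 25 − 21 = 4
Mode ≈ 24 + (9/(9+4)) × 4 = 24 + 2.7692 = 26.7692

26.77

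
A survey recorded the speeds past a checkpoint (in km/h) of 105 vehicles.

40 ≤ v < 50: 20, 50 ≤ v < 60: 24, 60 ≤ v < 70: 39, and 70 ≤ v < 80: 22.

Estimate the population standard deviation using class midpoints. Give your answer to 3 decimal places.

Midpoints: 45, 55, 65, 75
n = 105, Σfm = 6405, mean = 61.0000
Σfm² = 401625
Σf(m − x̄)² = Σfm² − (Σfm)²/n = 401625 − 6405²/105 = 10920.0000
Population variance = 10920.0000 / 105 = 104.0000
Standard deviation = √104.0000 = 10.1980

10.198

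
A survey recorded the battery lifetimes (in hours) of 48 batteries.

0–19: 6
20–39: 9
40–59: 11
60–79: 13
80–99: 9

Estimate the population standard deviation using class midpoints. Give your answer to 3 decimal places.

Midpoints: 9.5, 29.5, 49.5, 69.5, 89.5
n = 48, Σfm = 2576, mean = 53.6667
Σfm² = 170212
Σf(m − x̄)² = Σfm² − (Σfm)²/n = 170212 − 2576²/48 = 31966.6667
Population variance = 31966.6667 / 48 = 665.9722
Standard deviation = √665.9722 = 25.8064

25.806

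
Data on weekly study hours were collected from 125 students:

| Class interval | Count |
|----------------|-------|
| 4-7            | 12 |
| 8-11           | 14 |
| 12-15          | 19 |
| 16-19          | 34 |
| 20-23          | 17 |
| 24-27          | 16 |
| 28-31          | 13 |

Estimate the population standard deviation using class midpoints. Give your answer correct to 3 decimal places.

6.982

Midpoints: 5.5, 9.5, 13.5, 17.5, 21.5, 25.5, 29.5
n = 125, Σfm = 2207.5, mean = 17.6600
Σfm² = 45077.25
Σf(m − x̄)² = Σfm² − (Σfm)²/n = 45077.25 − 2207.5²/125 = 6092.8000
Population variance = 6092.8000 / 125 = 48.7424
Standard deviation = √48.7424 = 6.9816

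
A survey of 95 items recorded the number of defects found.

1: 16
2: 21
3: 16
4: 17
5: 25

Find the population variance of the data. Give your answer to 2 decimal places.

Values: 1, 2, 3, 4, 5
n = 95, Σfx = 299, mean = 3.1474
Σfx² = 1141
Σf(x − x̄)² = Σfx² − (Σfx)²/n = 1141 − 299²/95 = 199.9368
Population variance = 199.9368 / 95 = 2.1046

2.10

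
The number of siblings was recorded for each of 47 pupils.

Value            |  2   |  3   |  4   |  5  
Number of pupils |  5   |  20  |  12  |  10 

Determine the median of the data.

3

Cumulative frequencies: 5, 25, 37, 47
n = 47, so the median is the value in position (n+1)/2 = 24.
Position 24 falls at value 3.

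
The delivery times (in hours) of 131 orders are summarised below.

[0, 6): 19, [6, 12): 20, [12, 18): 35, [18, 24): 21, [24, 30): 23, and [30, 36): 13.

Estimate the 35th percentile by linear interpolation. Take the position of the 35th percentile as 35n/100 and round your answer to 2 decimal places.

Cumulative frequencies: 19, 39, 74, 95, 118, 131
n = 131; position = 35n/100 = 45.85.
This falls in the class [12, 18): L = 12, F = 39, f = 35, h = 6.
35th percentile ≈ 12 + ((45.85 − 39) / 35) × 6 = 13.1743

13.17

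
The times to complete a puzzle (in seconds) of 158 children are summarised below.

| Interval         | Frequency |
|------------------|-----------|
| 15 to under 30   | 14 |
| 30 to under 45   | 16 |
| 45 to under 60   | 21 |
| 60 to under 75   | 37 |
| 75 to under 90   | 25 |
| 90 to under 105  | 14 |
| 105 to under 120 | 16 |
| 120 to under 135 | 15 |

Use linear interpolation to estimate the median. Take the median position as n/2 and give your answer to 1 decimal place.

Cumulative frequencies: 14, 30, 51, 88, 113, 127, 143, 158
n = 158; position = n/2 = 79.
This falls in the class 60 to under 75: L = 60, F = 51, f = 37, h = 15.
Median ≈ 60 + ((79 − 51) / 37) × 15 = 71.3514

71.4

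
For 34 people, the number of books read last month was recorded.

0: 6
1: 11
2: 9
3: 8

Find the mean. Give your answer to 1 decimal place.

Values: 0, 1, 2, 3
Σfx = 6×0 + 11×1 + 9×2 + 8×3 = 53
n = Σf = 34
Mean = 53 / 34 = 1.5588

1.6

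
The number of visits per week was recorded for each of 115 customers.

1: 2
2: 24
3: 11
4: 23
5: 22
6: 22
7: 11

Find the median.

4

Cumulative frequencies: 2, 26, 37, 60, 82, 104, 115
n = 115, so the median is the value in position (n+1)/2 = 58.
Position 58 falls at value 4.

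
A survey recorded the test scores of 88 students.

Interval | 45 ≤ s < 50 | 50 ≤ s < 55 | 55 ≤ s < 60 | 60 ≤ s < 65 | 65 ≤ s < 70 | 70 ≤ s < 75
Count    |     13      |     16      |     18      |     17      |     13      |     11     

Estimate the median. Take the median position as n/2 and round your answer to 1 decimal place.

59.2

Cumulative frequencies: 13, 29, 47, 64, 77, 88
n = 88; position = n/2 = 44.
This falls in the class 55 ≤ s < 60: L = 55, F = 29, f = 18, h = 5.
Median ≈ 55 + ((44 − 29) / 18) × 5 = 59.1667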